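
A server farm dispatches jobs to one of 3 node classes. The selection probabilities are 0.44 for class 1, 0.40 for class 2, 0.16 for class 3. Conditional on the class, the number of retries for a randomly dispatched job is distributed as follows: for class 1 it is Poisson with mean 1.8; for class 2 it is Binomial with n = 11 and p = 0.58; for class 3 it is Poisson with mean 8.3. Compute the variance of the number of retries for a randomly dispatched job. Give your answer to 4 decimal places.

10.0940

Per component, 1: μ=1.8, E[X²]=5.04; 2: μ=6.38, E[X²]=43.384; 3: μ=8.3, E[X²]=77.19.
E[X] = 0.44·1.8 + 0.4·6.38 + 0.16·8.3 = 4.672.
E[X²] = 0.44·5.04 + 0.4·43.384 + 0.16·77.19 = 31.9216.
Var(X) = E[X²] − (E[X])² = 31.9216 − 21.8276 = 10.094.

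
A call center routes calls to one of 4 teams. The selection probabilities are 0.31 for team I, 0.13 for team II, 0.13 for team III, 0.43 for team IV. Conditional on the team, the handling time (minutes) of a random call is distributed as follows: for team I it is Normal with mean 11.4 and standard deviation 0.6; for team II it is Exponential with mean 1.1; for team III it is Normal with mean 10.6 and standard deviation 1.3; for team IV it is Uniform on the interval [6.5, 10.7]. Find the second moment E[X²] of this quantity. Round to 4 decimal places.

For each component E[X²] = Var + (mean)², giving I: 130.32; II: 2.42; III: 114.05; IV: 75.43.
Overall E[X²] = 0.31·130.32 + 0.13·2.42 + 0.13·114.05 + 0.43·75.43 = 87.9752.

87.9752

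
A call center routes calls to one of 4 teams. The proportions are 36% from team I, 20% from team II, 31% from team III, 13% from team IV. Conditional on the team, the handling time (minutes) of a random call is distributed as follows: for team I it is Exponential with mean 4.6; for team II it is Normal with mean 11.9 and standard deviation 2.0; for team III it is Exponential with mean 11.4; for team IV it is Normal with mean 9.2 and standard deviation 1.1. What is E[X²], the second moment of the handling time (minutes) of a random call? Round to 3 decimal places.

For each component E[X²] = Var + (mean)², giving I: 42.32; II: 145.61; III: 259.92; IV: 85.85.
Overall E[X²] = 0.36·42.32 + 0.2·145.61 + 0.31·259.92 + 0.13·85.85 = 136.093.

136.093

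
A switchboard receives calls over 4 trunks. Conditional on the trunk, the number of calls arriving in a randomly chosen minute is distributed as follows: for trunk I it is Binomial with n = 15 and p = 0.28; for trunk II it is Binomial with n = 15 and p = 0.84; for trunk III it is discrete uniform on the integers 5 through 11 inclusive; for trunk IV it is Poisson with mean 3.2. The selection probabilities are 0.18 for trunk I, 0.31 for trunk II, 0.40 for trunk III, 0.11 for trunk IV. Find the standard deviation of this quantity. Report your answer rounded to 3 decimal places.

3.843

Per component, I: μ=4.2, E[X²]=20.664; II: μ=12.6, E[X²]=160.776; III: μ=8, E[X²]=68; IV: μ=3.2, E[X²]=13.44.
E[X] = 0.18·4.2 + 0.31·12.6 + 0.4·8 + 0.11·3.2 = 8.214.
E[X²] = 0.18·20.664 + 0.31·160.776 + 0.4·68 + 0.11·13.44 = 82.2385.
Var(X) = E[X²] − (E[X])² = 82.2385 − 67.4698 = 14.7687.
SD(X) = √14.7687 = 3.843.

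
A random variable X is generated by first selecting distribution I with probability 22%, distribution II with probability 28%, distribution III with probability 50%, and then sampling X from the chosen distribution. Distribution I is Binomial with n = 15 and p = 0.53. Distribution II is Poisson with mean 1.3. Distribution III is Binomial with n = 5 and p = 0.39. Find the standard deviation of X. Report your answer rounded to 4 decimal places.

Per component, I: μ=7.95, E[X²]=66.939; II: μ=1.3, E[X²]=2.99; III: μ=1.95, E[X²]=4.992.
E[X] = 0.22·7.95 + 0.28·1.3 + 0.5·1.95 = 3.088.
E[X²] = 0.22·66.939 + 0.28·2.99 + 0.5·4.992 = 18.0598.
Var(X) = E[X²] − (E[X])² = 18.0598 − 9.53574 = 8.52404.
SD(X) = √8.52404 = 2.9196.

2.9196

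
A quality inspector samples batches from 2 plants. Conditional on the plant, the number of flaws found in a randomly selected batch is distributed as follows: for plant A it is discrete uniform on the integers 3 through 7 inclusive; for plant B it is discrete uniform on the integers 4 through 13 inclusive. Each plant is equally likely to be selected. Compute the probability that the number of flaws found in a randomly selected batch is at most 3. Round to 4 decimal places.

Conditional on each plant, P(X ≤ 3): A: 0.2; B: 0.
By total probability, P(X ≤ 3) = 0.5·0.2 + 0.5·0 = 0.1.

0.1000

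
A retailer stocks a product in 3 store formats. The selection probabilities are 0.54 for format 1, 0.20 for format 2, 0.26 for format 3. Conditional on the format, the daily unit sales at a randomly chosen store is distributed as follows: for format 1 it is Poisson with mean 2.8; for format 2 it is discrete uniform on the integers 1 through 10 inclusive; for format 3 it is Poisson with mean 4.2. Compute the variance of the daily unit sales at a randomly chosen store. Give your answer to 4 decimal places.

Per component, 1: μ=2.8, E[X²]=10.64; 2: μ=5.5, E[X²]=38.5; 3: μ=4.2, E[X²]=21.84.
E[X] = 0.54·2.8 + 0.2·5.5 + 0.26·4.2 = 3.704.
E[X²] = 0.54·10.64 + 0.2·38.5 + 0.26·21.84 = 19.124.
Var(X) = E[X²] − (E[X])² = 19.124 − 13.7196 = 5.40438.

5.4044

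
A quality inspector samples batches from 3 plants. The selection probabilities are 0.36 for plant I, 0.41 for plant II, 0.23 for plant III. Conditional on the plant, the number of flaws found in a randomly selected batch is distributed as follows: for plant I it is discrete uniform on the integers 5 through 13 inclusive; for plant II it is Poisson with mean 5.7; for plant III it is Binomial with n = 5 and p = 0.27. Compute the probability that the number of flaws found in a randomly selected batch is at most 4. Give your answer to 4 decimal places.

Conditional on each plant, P(X ≤ 4): I: 0; II: 0.327215; III: 0.998565.
By total probability, P(X ≤ 4) = 0.36·0 + 0.41·0.327215 + 0.23·0.998565 = 0.363828.

0.3638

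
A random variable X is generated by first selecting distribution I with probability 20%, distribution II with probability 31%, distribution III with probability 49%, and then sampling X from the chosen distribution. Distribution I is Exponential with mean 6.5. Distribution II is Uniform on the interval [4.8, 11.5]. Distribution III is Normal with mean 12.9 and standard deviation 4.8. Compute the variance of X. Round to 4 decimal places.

28.5094

Per component, I: μ=6.5, E[X²]=84.5; II: μ=8.15, E[X²]=70.1633; III: μ=12.9, E[X²]=189.45.
E[X] = 0.2·6.5 + 0.31·8.15 + 0.49·12.9 = 10.1475.
E[X²] = 0.2·84.5 + 0.31·70.1633 + 0.49·189.45 = 131.481.
Var(X) = E[X²] − (E[X])² = 131.481 − 102.972 = 28.5094.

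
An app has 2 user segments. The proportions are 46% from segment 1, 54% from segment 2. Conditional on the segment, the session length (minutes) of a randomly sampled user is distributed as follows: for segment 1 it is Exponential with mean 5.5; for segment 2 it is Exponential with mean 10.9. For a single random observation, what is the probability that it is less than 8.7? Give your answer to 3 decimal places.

0.662

Conditional on each segment, P(X < 8.7): 1: 0.794399; 2: 0.549846.
By total probability, P(X < 8.7) = 0.46·0.794399 + 0.54·0.549846 = 0.66234.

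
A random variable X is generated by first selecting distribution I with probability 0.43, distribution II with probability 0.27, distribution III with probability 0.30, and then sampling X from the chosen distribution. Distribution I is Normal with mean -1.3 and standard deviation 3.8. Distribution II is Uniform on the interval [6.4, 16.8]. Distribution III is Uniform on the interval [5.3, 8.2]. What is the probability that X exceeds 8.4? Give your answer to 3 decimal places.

Conditional on each component, P(X > 8.4): I: 0.00534563; II: 0.807692; III: 0.
By total probability, P(X > 8.4) = 0.43·0.00534563 + 0.27·0.807692 + 0.3·0 = 0.220376.

0.220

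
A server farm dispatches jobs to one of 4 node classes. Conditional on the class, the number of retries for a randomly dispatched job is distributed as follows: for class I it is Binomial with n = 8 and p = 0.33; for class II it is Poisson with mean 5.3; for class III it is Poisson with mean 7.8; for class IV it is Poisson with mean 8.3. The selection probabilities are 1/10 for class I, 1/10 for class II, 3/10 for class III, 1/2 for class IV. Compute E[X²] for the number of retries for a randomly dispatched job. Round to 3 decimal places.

63.400

For each component E[X²] = Var + (mean)², giving I: 8.7384; II: 33.39; III: 68.64; IV: 77.19.
Overall E[X²] = 0.1·8.7384 + 0.1·33.39 + 0.3·68.64 + 0.5·77.19 = 63.3998.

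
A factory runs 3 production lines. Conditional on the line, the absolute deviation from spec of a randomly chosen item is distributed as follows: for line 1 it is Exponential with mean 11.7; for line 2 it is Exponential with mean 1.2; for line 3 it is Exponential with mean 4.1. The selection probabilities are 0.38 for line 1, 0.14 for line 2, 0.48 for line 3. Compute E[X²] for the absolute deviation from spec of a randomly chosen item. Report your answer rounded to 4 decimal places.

For each component E[X²] = Var + (mean)², giving 1: 273.78; 2: 2.88; 3: 33.62.
Overall E[X²] = 0.38·273.78 + 0.14·2.88 + 0.48·33.62 = 120.577.

120.5772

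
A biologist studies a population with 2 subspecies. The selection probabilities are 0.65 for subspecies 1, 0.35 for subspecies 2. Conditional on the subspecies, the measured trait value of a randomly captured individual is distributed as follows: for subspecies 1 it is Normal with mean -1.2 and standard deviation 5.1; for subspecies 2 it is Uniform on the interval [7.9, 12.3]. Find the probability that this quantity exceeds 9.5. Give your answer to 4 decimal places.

0.2344

Conditional on each subspecies, P(X > 9.5): 1: 0.0179508; 2: 0.636364.
By total probability, P(X > 9.5) = 0.65·0.0179508 + 0.35·0.636364 = 0.234395.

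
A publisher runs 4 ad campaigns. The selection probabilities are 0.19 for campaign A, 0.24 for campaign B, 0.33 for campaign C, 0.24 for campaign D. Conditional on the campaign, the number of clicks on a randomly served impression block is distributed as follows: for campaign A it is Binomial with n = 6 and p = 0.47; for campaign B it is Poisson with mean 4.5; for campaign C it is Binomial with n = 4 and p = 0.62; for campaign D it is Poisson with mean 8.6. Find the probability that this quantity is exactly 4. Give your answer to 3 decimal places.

0.143

Conditional on each campaign, P(X = 4): A: 0.205605; B: 0.189808; C: 0.147763; D: 0.0419614.
By total probability, P(X = 4) = 0.19·0.205605 + 0.24·0.189808 + 0.33·0.147763 + 0.24·0.0419614 = 0.143451.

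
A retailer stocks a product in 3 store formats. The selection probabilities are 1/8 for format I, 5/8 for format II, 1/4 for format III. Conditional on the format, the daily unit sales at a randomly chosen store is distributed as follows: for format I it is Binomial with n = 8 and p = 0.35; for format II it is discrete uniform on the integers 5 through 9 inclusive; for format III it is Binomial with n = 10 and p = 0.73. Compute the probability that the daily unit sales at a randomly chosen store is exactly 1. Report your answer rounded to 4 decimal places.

0.0172

Conditional on each format, P(X = 1): I: 0.137262; II: 0; III: 5.56669e-05.
By total probability, P(X = 1) = 0.125·0.137262 + 0.625·0 + 0.25·5.56669e-05 = 0.0171717.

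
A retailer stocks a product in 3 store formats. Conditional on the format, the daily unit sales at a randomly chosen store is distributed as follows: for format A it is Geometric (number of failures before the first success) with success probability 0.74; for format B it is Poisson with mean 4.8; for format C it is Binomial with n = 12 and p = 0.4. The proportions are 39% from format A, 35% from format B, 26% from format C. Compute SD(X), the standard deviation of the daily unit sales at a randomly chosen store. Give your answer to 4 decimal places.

2.7059

Per component, A: μ=0.351351, E[X²]=0.598247; B: μ=4.8, E[X²]=27.84; C: μ=4.8, E[X²]=25.92.
E[X] = 0.39·0.351351 + 0.35·4.8 + 0.26·4.8 = 3.06503.
E[X²] = 0.39·0.598247 + 0.35·27.84 + 0.26·25.92 = 16.7165.
Var(X) = E[X²] − (E[X])² = 16.7165 − 9.39439 = 7.32213.
SD(X) = √7.32213 = 2.70594.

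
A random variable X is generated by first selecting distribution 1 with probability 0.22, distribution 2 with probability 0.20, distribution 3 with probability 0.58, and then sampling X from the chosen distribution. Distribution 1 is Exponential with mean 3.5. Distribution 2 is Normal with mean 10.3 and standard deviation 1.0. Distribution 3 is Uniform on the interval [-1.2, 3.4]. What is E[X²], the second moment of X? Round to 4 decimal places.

28.5325

For each component E[X²] = Var + (mean)², giving 1: 24.5; 2: 107.09; 3: 2.97333.
Overall E[X²] = 0.22·24.5 + 0.2·107.09 + 0.58·2.97333 = 28.5325.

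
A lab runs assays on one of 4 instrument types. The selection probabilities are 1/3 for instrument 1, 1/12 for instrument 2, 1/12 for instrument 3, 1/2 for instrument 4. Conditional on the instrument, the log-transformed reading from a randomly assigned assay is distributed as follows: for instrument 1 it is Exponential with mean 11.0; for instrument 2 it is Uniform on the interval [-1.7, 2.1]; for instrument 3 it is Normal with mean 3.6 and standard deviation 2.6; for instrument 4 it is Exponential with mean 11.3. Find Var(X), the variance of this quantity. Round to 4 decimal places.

117.3025

Per component, 1: μ=11, E[X²]=242; 2: μ=0.2, E[X²]=1.24333; 3: μ=3.6, E[X²]=19.72; 4: μ=11.3, E[X²]=255.38.
E[X] = 0.333333·11 + 0.0833333·0.2 + 0.0833333·3.6 + 0.5·11.3 = 9.63333.
E[X²] = 0.333333·242 + 0.0833333·1.24333 + 0.0833333·19.72 + 0.5·255.38 = 210.104.
Var(X) = E[X²] − (E[X])² = 210.104 − 92.8011 = 117.303.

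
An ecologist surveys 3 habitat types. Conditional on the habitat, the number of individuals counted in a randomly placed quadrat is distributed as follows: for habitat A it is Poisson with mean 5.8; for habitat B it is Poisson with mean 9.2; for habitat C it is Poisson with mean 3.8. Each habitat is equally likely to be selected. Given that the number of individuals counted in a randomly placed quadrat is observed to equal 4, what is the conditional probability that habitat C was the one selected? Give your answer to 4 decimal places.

0.5292

Likelihoods P(X=4 | ·): A: 0.142755; B: 0.03016; C: 0.194359.
Posterior ∝ prior × likelihood. Numerator for C: 0.333333·0.194359 = 0.0647863.
Normalizing constant: 0.333333·0.142755 + 0.333333·0.03016 + 0.333333·0.194359 = 0.122425.
P(C | observation) = 0.0647863 / 0.122425 = 0.529193.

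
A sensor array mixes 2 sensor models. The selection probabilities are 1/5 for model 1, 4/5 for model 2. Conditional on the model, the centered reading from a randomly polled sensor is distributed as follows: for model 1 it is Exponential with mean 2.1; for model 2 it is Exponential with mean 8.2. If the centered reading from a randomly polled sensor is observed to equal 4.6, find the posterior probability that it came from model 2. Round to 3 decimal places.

Likelihoods f(4.6 | ·): 1: 0.0532683; 2: 0.0695917.
Posterior ∝ prior × likelihood. Numerator for 2: 0.8·0.0695917 = 0.0556734.
Normalizing constant: 0.2·0.0532683 + 0.8·0.0695917 = 0.066327.
P(2 | observation) = 0.0556734 / 0.066327 = 0.839377.

0.839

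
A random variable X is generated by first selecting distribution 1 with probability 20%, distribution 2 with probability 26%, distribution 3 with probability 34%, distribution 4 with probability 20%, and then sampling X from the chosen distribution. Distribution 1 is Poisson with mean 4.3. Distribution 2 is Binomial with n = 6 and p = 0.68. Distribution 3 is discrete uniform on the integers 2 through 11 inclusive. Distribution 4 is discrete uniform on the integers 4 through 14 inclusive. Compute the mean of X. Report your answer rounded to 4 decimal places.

Component means — 1: 4.3; 2: 4.08; 3: 6.5; 4: 9.
E[X] = 0.2·4.3 + 0.26·4.08 + 0.34·6.5 + 0.2·9 = 5.9308.

5.9308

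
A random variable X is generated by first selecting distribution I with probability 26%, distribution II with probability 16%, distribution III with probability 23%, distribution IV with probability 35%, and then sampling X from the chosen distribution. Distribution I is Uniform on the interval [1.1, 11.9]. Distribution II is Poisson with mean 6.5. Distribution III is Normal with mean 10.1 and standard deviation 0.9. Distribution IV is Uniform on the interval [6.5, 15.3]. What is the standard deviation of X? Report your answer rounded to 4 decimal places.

Per component, I: μ=6.5, E[X²]=51.97; II: μ=6.5, E[X²]=48.75; III: μ=10.1, E[X²]=102.82; IV: μ=10.9, E[X²]=125.263.
E[X] = 0.26·6.5 + 0.16·6.5 + 0.23·10.1 + 0.35·10.9 = 8.868.
E[X²] = 0.26·51.97 + 0.16·48.75 + 0.23·102.82 + 0.35·125.263 = 88.803.
Var(X) = E[X²] − (E[X])² = 88.803 − 78.6414 = 10.1615.
SD(X) = √10.1615 = 3.18772.

3.1877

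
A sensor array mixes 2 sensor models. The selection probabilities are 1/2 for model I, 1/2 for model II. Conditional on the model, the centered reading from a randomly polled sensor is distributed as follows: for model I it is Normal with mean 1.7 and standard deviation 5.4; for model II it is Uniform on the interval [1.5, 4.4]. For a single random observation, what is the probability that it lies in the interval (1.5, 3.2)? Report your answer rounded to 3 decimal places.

0.355

Conditional on each model, P(1.5 < X < 3.2): I: 0.124181; II: 0.586207.
By total probability, P(1.5 < X < 3.2) = 0.5·0.124181 + 0.5·0.586207 = 0.355194.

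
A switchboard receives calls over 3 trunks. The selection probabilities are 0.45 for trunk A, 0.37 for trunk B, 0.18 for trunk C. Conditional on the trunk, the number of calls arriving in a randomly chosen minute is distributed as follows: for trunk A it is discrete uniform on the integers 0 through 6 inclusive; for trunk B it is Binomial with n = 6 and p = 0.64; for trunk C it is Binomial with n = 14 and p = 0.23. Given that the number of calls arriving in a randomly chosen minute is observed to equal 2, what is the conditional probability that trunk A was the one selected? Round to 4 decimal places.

0.4588

Likelihoods P(X=2 | ·): A: 0.142857; B: 0.103196; C: 0.209115.
Posterior ∝ prior × likelihood. Numerator for A: 0.45·0.142857 = 0.0642857.
Normalizing constant: 0.45·0.142857 + 0.37·0.103196 + 0.18·0.209115 = 0.140109.
P(A | observation) = 0.0642857 / 0.140109 = 0.458827.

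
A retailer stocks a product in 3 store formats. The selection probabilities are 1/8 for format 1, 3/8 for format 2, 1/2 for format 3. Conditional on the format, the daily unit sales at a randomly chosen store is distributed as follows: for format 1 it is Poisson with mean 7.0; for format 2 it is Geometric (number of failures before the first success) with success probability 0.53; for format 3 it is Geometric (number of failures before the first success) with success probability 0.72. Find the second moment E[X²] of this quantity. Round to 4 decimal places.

8.2680

For each component E[X²] = Var + (mean)², giving 1: 56; 2: 2.45959; 3: 0.691358.
Overall E[X²] = 0.125·56 + 0.375·2.45959 + 0.5·0.691358 = 8.26803.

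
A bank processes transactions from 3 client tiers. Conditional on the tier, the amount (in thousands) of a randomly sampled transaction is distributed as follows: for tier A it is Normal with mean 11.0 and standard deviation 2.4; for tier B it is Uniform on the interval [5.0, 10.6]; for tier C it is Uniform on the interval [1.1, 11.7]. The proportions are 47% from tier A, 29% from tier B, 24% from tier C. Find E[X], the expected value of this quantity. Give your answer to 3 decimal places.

8.968

Component means — A: 11; B: 7.8; C: 6.4.
E[X] = 0.47·11 + 0.29·7.8 + 0.24·6.4 = 8.968.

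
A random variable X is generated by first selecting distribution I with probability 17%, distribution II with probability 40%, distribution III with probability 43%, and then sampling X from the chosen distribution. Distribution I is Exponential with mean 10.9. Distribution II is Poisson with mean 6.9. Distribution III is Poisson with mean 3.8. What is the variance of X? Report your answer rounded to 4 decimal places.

31.0176

Per component, I: μ=10.9, E[X²]=237.62; II: μ=6.9, E[X²]=54.51; III: μ=3.8, E[X²]=18.24.
E[X] = 0.17·10.9 + 0.4·6.9 + 0.43·3.8 = 6.247.
E[X²] = 0.17·237.62 + 0.4·54.51 + 0.43·18.24 = 70.0426.
Var(X) = E[X²] − (E[X])² = 70.0426 − 39.025 = 31.0176.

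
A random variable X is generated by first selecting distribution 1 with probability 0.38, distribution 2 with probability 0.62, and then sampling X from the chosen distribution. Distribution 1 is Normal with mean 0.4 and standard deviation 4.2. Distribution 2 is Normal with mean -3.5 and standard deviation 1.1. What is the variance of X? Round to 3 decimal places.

11.037

Per component, 1: μ=0.4, E[X²]=17.8; 2: μ=-3.5, E[X²]=13.46.
E[X] = 0.38·0.4 + 0.62·-3.5 = -2.018.
E[X²] = 0.38·17.8 + 0.62·13.46 = 15.1092.
Var(X) = E[X²] − (E[X])² = 15.1092 − 4.07232 = 11.0369.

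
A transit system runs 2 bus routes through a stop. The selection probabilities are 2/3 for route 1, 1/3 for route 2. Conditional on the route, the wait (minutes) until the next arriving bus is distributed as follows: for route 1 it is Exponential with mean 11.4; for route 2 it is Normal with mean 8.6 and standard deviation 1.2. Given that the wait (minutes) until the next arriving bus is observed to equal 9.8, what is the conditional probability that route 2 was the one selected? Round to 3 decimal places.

0.731

Likelihoods f(9.8 | ·): 1: 0.0371325; 2: 0.201642.
Posterior ∝ prior × likelihood. Numerator for 2: 0.333333·0.201642 = 0.0672141.
Normalizing constant: 0.666667·0.0371325 + 0.333333·0.201642 = 0.0919691.
P(2 | observation) = 0.0672141 / 0.0919691 = 0.730833.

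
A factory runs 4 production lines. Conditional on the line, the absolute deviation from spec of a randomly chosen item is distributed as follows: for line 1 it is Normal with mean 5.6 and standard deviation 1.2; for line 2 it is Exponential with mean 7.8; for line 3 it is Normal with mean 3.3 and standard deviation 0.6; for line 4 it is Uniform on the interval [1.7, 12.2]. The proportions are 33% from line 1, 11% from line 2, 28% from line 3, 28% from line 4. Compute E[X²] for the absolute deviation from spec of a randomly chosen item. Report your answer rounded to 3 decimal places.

For each component E[X²] = Var + (mean)², giving 1: 32.8; 2: 121.68; 3: 11.25; 4: 57.49.
Overall E[X²] = 0.33·32.8 + 0.11·121.68 + 0.28·11.25 + 0.28·57.49 = 43.456.

43.456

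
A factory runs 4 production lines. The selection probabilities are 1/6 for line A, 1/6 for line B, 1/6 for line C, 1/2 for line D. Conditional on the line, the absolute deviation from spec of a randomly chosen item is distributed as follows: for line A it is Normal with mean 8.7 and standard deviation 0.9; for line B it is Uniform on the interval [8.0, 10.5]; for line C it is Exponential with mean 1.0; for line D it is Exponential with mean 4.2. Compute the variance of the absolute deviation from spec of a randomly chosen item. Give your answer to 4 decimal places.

Per component, A: μ=8.7, E[X²]=76.5; B: μ=9.25, E[X²]=86.0833; C: μ=1, E[X²]=2; D: μ=4.2, E[X²]=35.28.
E[X] = 0.166667·8.7 + 0.166667·9.25 + 0.166667·1 + 0.5·4.2 = 5.25833.
E[X²] = 0.166667·76.5 + 0.166667·86.0833 + 0.166667·2 + 0.5·35.28 = 45.0706.
Var(X) = E[X²] − (E[X])² = 45.0706 − 27.6501 = 17.4205.

17.4205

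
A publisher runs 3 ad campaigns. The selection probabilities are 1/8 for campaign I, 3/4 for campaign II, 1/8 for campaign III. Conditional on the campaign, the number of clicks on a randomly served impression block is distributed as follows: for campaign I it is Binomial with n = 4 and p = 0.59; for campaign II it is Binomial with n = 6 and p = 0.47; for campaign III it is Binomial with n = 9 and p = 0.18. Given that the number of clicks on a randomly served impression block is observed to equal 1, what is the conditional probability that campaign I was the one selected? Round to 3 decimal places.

Likelihoods P(X=1 | ·): I: 0.162654; II: 0.117931; III: 0.331151.
Posterior ∝ prior × likelihood. Numerator for I: 0.125·0.162654 = 0.0203317.
Normalizing constant: 0.125·0.162654 + 0.75·0.117931 + 0.125·0.331151 = 0.150174.
P(I | observation) = 0.0203317 / 0.150174 = 0.135388.

0.135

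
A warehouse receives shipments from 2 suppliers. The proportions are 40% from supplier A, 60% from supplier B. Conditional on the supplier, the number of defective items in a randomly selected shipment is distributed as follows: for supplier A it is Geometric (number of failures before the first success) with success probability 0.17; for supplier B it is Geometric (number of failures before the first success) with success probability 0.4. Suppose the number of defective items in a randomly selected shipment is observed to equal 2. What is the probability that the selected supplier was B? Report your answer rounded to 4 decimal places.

0.6484

Likelihoods P(X=2 | ·): A: 0.117113; B: 0.144.
Posterior ∝ prior × likelihood. Numerator for B: 0.6·0.144 = 0.0864.
Normalizing constant: 0.4·0.117113 + 0.6·0.144 = 0.133245.
P(B | observation) = 0.0864 / 0.133245 = 0.648429.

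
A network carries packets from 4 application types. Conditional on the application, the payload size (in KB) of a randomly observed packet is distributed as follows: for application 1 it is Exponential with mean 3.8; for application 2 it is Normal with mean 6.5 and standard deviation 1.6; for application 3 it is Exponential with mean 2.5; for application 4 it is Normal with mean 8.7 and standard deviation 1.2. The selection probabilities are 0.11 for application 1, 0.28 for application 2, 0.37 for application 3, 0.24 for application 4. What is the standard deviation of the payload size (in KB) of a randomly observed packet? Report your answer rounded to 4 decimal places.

3.3596

Per component, 1: μ=3.8, E[X²]=28.88; 2: μ=6.5, E[X²]=44.81; 3: μ=2.5, E[X²]=12.5; 4: μ=8.7, E[X²]=77.13.
E[X] = 0.11·3.8 + 0.28·6.5 + 0.37·2.5 + 0.24·8.7 = 5.251.
E[X²] = 0.11·28.88 + 0.28·44.81 + 0.37·12.5 + 0.24·77.13 = 38.8598.
Var(X) = E[X²] − (E[X])² = 38.8598 − 27.573 = 11.2868.
SD(X) = √11.2868 = 3.35958.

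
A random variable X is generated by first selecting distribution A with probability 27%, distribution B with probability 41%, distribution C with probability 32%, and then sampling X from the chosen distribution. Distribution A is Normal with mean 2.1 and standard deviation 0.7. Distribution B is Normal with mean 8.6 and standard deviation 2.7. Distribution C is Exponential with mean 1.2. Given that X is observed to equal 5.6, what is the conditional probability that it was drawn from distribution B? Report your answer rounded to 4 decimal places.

0.9287

Likelihoods f(5.6 | ·): A: 2.12389e-06; B: 0.0797009; C: 0.0078363.
Posterior ∝ prior × likelihood. Numerator for B: 0.41·0.0797009 = 0.0326774.
Normalizing constant: 0.27·2.12389e-06 + 0.41·0.0797009 + 0.32·0.0078363 = 0.0351856.
P(B | observation) = 0.0326774 / 0.0351856 = 0.928715.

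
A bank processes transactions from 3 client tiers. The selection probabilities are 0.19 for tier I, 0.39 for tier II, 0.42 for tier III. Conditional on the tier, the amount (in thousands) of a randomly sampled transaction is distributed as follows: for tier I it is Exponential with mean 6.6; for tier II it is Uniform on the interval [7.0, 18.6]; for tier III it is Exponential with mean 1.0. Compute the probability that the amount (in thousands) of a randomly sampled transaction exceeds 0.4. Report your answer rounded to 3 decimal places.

Conditional on each tier, P(X > 0.4): I: 0.941194; II: 1; III: 0.67032.
By total probability, P(X > 0.4) = 0.19·0.941194 + 0.39·1 + 0.42·0.67032 = 0.850361.

0.850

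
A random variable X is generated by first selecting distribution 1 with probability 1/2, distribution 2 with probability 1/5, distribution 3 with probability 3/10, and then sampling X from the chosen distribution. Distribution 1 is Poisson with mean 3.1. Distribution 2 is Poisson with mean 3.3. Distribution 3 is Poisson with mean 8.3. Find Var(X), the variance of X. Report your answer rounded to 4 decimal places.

10.2600

Per component, 1: μ=3.1, E[X²]=12.71; 2: μ=3.3, E[X²]=14.19; 3: μ=8.3, E[X²]=77.19.
E[X] = 0.5·3.1 + 0.2·3.3 + 0.3·8.3 = 4.7.
E[X²] = 0.5·12.71 + 0.2·14.19 + 0.3·77.19 = 32.35.
Var(X) = E[X²] − (E[X])² = 32.35 − 22.09 = 10.26.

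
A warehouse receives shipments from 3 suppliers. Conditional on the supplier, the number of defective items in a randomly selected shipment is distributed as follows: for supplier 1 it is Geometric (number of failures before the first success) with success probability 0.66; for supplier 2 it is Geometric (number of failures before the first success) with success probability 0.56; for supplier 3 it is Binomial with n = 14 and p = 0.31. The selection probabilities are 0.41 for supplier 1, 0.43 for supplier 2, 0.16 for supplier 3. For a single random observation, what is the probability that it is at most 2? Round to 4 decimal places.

Conditional on each supplier, P(X ≤ 2): 1: 0.960696; 2: 0.914816; 3: 0.142269.
By total probability, P(X ≤ 2) = 0.41·0.960696 + 0.43·0.914816 + 0.16·0.142269 = 0.810019.

0.8100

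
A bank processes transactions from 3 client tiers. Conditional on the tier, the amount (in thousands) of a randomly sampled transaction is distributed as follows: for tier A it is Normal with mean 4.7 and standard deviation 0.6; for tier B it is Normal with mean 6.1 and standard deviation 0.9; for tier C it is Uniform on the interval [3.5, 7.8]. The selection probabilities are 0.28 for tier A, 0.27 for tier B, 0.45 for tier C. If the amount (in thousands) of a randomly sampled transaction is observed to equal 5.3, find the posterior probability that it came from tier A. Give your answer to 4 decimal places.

Likelihoods f(5.3 | ·): A: 0.403285; B: 0.298603; C: 0.232558.
Posterior ∝ prior × likelihood. Numerator for A: 0.28·0.403285 = 0.11292.
Normalizing constant: 0.28·0.403285 + 0.27·0.298603 + 0.45·0.232558 = 0.298194.
P(A | observation) = 0.11292 / 0.298194 = 0.378679.

0.3787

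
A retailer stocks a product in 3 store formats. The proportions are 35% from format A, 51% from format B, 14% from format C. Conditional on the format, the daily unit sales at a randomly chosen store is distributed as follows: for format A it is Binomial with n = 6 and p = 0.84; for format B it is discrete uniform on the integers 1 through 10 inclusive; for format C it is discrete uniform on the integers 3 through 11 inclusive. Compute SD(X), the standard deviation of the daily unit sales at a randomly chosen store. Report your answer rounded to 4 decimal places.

Per component, A: μ=5.04, E[X²]=26.208; B: μ=5.5, E[X²]=38.5; C: μ=7, E[X²]=55.6667.
E[X] = 0.35·5.04 + 0.51·5.5 + 0.14·7 = 5.549.
E[X²] = 0.35·26.208 + 0.51·38.5 + 0.14·55.6667 = 36.6011.
Var(X) = E[X²] − (E[X])² = 36.6011 − 30.7914 = 5.80973.
SD(X) = √5.80973 = 2.41034.

2.4103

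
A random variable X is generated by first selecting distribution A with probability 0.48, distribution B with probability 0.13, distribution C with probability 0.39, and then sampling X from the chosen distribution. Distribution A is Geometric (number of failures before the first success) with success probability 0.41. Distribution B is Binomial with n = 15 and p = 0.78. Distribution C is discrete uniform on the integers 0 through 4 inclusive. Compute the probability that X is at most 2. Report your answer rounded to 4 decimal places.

0.6154

Conditional on each component, P(X ≤ 2): A: 0.794621; B: 1.88081e-07; C: 0.6.
By total probability, P(X ≤ 2) = 0.48·0.794621 + 0.13·1.88081e-07 + 0.39·0.6 = 0.615418.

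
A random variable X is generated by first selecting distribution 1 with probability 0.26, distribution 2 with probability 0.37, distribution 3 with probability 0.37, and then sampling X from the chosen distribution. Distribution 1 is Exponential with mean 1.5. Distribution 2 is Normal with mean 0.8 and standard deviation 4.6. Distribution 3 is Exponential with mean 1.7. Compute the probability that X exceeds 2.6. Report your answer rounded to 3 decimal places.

0.255

Conditional on each component, P(X > 2.6): 1: 0.176694; 2: 0.347786; 3: 0.216663.
By total probability, P(X > 2.6) = 0.26·0.176694 + 0.37·0.347786 + 0.37·0.216663 = 0.254787.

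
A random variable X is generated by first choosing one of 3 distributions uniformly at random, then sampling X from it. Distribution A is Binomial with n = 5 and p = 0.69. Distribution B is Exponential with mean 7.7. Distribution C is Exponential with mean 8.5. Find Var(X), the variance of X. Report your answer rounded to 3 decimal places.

Per component, A: μ=3.45, E[X²]=12.972; B: μ=7.7, E[X²]=118.58; C: μ=8.5, E[X²]=144.5.
E[X] = 0.333333·3.45 + 0.333333·7.7 + 0.333333·8.5 = 6.55.
E[X²] = 0.333333·12.972 + 0.333333·118.58 + 0.333333·144.5 = 92.0173.
Var(X) = E[X²] − (E[X])² = 92.0173 − 42.9025 = 49.1148.

49.115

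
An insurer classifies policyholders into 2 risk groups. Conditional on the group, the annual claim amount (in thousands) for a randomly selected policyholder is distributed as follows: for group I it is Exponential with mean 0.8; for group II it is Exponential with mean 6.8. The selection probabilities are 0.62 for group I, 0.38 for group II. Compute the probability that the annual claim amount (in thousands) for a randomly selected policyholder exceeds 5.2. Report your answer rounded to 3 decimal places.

Conditional on each group, P(X > 5.2): I: 0.00150344; II: 0.465471.
By total probability, P(X > 5.2) = 0.62·0.00150344 + 0.38·0.465471 = 0.177811.

0.178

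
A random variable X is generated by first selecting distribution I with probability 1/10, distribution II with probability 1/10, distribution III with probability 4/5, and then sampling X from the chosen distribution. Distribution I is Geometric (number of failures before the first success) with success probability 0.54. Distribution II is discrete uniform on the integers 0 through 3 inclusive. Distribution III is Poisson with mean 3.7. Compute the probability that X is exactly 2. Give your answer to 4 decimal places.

Conditional on each component, P(X = 2): I: 0.114264; II: 0.25; III: 0.169233.
By total probability, P(X = 2) = 0.1·0.114264 + 0.1·0.25 + 0.8·0.169233 = 0.171812.

0.1718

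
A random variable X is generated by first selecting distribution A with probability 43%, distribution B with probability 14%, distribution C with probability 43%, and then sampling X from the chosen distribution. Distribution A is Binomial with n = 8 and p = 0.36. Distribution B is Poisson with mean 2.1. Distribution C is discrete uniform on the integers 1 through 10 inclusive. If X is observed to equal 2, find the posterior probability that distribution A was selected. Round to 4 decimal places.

Likelihoods P(X=2 | ·): A: 0.249369; B: 0.270016; C: 0.1.
Posterior ∝ prior × likelihood. Numerator for A: 0.43·0.249369 = 0.107229.
Normalizing constant: 0.43·0.249369 + 0.14·0.270016 + 0.43·0.1 = 0.188031.
P(A | observation) = 0.107229 / 0.188031 = 0.570272.

0.5703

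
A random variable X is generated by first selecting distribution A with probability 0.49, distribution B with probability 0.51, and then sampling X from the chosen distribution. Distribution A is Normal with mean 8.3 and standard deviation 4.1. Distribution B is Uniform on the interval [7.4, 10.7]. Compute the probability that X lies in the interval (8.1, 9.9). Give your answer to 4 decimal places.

Conditional on each component, P(8.1 < X < 9.9): A: 0.171275; B: 0.545455.
By total probability, P(8.1 < X < 9.9) = 0.49·0.171275 + 0.51·0.545455 = 0.362106.

0.3621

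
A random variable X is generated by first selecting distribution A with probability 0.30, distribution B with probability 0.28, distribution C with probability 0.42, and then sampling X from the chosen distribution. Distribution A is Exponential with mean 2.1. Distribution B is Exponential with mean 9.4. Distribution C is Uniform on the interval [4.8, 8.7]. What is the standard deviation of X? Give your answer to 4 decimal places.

5.8841

Per component, A: μ=2.1, E[X²]=8.82; B: μ=9.4, E[X²]=176.72; C: μ=6.75, E[X²]=46.83.
E[X] = 0.3·2.1 + 0.28·9.4 + 0.42·6.75 = 6.097.
E[X²] = 0.3·8.82 + 0.28·176.72 + 0.42·46.83 = 71.7962.
Var(X) = E[X²] − (E[X])² = 71.7962 − 37.1734 = 34.6228.
SD(X) = √34.6228 = 5.88411.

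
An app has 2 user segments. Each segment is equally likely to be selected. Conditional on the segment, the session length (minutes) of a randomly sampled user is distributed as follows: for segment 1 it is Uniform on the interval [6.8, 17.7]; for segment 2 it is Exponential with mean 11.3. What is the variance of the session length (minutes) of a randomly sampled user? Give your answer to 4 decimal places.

69.0210

Per component, 1: μ=12.25, E[X²]=159.963; 2: μ=11.3, E[X²]=255.38.
E[X] = 0.5·12.25 + 0.5·11.3 = 11.775.
E[X²] = 0.5·159.963 + 0.5·255.38 = 207.672.
Var(X) = E[X²] − (E[X])² = 207.672 − 138.651 = 69.021.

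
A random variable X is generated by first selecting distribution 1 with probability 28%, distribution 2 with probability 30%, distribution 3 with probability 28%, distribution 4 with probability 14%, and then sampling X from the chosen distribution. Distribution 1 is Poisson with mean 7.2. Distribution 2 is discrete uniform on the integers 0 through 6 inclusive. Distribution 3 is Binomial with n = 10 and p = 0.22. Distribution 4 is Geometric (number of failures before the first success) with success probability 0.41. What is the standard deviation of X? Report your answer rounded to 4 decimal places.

Per component, 1: μ=7.2, E[X²]=59.04; 2: μ=3, E[X²]=13; 3: μ=2.2, E[X²]=6.556; 4: μ=1.43902, E[X²]=5.58061.
E[X] = 0.28·7.2 + 0.3·3 + 0.28·2.2 + 0.14·1.43902 = 3.73346.
E[X²] = 0.28·59.04 + 0.3·13 + 0.28·6.556 + 0.14·5.58061 = 23.0482.
Var(X) = E[X²] − (E[X])² = 23.0482 − 13.9387 = 9.10942.
SD(X) = √9.10942 = 3.01818.

3.0182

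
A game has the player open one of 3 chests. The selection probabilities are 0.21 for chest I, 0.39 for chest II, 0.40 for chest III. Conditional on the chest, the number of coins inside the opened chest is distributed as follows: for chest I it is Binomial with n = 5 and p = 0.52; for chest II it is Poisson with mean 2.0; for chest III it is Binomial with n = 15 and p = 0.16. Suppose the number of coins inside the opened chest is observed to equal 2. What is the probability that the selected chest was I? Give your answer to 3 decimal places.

Likelihoods P(X=2 | ·): I: 0.299041; II: 0.270671; III: 0.278651.
Posterior ∝ prior × likelihood. Numerator for I: 0.21·0.299041 = 0.0627986.
Normalizing constant: 0.21·0.299041 + 0.39·0.270671 + 0.4·0.278651 = 0.27982.
P(I | observation) = 0.0627986 / 0.27982 = 0.224425.

0.224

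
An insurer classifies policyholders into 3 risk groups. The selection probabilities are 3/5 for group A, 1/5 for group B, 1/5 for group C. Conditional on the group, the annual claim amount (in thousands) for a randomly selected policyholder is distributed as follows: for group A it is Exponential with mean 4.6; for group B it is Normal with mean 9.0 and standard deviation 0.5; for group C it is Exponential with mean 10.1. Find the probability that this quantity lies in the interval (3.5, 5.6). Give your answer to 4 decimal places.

Conditional on each group, P(3.5 < X < 5.6): A: 0.171259; B: 5.23098e-12; C: 0.132749.
By total probability, P(3.5 < X < 5.6) = 0.6·0.171259 + 0.2·5.23098e-12 + 0.2·0.132749 = 0.129305.

0.1293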